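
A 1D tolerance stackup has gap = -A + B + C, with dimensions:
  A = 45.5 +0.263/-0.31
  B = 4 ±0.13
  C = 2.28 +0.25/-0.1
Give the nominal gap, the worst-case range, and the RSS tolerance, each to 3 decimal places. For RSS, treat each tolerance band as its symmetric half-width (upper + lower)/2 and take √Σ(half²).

Stack each dimension's contribution:
  -A: nom -45.500 → Σnom=-45.500; wc +0.310/-0.263 → slack +0.310/-0.263; half-tol=0.286, Σhalf²=0.082082
  +B: nom +4.000 → Σnom=-41.500; wc +0.130/-0.130 → slack +0.440/-0.393; half-tol=0.130, Σhalf²=0.098982
  +C: nom +2.280 → Σnom=-39.220; wc +0.250/-0.100 → slack +0.690/-0.493; half-tol=0.175, Σhalf²=0.129607
Nominal = -39.220. Worst-case = [-39.220 - 0.493, -39.220 + 0.690] = [-39.713, -38.530]. RSS = √0.129607 = 0.360.

nominal=-39.220 wc=[-39.713,-38.530] rss=0.360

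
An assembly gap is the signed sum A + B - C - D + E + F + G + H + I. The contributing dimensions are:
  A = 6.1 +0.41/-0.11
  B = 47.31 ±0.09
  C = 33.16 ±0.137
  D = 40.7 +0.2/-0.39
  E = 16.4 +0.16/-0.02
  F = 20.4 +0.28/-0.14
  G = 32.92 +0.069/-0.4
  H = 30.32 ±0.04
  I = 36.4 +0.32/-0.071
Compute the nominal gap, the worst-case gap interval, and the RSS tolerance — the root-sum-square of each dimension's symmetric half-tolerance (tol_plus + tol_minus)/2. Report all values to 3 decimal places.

nominal=115.990 wc=[114.782,117.886] rss=0.573

Stack each dimension's contribution:
  +A: nom +6.100 → Σnom=6.100; wc +0.410/-0.110 → slack +0.410/-0.110; half-tol=0.260, Σhalf²=0.067600
  +B: nom +47.310 → Σnom=53.410; wc +0.090/-0.090 → slack +0.500/-0.200; half-tol=0.090, Σhalf²=0.075700
  -C: nom -33.160 → Σnom=20.250; wc +0.137/-0.137 → slack +0.637/-0.337; half-tol=0.137, Σhalf²=0.094469
  -D: nom -40.700 → Σnom=-20.450; wc +0.390/-0.200 → slack +1.027/-0.537; half-tol=0.295, Σhalf²=0.181494
  +E: nom +16.400 → Σnom=-4.050; wc +0.160/-0.020 → slack +1.187/-0.557; half-tol=0.090, Σhalf²=0.189594
  +F: nom +20.400 → Σnom=16.350; wc +0.280/-0.140 → slack +1.467/-0.697; half-tol=0.210, Σhalf²=0.233694
  +G: nom +32.920 → Σnom=49.270; wc +0.069/-0.400 → slack +1.536/-1.097; half-tol=0.235, Σhalf²=0.288684
  +H: nom +30.320 → Σnom=79.590; wc +0.040/-0.040 → slack +1.576/-1.137; half-tol=0.040, Σhalf²=0.290284
  +I: nom +36.400 → Σnom=115.990; wc +0.320/-0.071 → slack +1.896/-1.208; half-tol=0.196, Σhalf²=0.328505
Nominal = 115.990. Worst-case = [115.990 - 1.208, 115.990 + 1.896] = [114.782, 117.886]. RSS = √0.328505 = 0.573.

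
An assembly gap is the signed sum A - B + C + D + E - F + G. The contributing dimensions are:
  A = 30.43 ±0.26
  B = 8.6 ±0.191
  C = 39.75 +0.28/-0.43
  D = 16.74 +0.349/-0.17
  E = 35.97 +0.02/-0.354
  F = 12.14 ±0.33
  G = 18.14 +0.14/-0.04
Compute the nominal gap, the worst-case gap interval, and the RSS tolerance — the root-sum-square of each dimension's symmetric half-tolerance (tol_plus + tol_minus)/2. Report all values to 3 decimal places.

nominal=120.290 wc=[118.515,121.860] rss=0.670

Stack each dimension's contribution:
  +A: nom +30.430 → Σnom=30.430; wc +0.260/-0.260 → slack +0.260/-0.260; half-tol=0.260, Σhalf²=0.067600
  -B: nom -8.600 → Σnom=21.830; wc +0.191/-0.191 → slack +0.451/-0.451; half-tol=0.191, Σhalf²=0.104081
  +C: nom +39.750 → Σnom=61.580; wc +0.280/-0.430 → slack +0.731/-0.881; half-tol=0.355, Σhalf²=0.230106
  +D: nom +16.740 → Σnom=78.320; wc +0.349/-0.170 → slack +1.080/-1.051; half-tol=0.260, Σhalf²=0.297446
  +E: nom +35.970 → Σnom=114.290; wc +0.020/-0.354 → slack +1.100/-1.405; half-tol=0.187, Σhalf²=0.332415
  -F: nom -12.140 → Σnom=102.150; wc +0.330/-0.330 → slack +1.430/-1.735; half-tol=0.330, Σhalf²=0.441315
  +G: nom +18.140 → Σnom=120.290; wc +0.140/-0.040 → slack +1.570/-1.775; half-tol=0.090, Σhalf²=0.449415
Nominal = 120.290. Worst-case = [120.290 - 1.775, 120.290 + 1.570] = [118.515, 121.860]. RSS = √0.449415 = 0.670.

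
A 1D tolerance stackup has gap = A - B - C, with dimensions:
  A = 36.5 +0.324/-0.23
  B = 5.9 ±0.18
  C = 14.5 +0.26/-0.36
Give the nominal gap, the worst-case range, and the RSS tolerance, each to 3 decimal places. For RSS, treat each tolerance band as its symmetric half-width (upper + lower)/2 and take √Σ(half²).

Stack each dimension's contribution:
  +A: nom +36.500 → Σnom=36.500; wc +0.324/-0.230 → slack +0.324/-0.230; half-tol=0.277, Σhalf²=0.076729
  -B: nom -5.900 → Σnom=30.600; wc +0.180/-0.180 → slack +0.504/-0.410; half-tol=0.180, Σhalf²=0.109129
  -C: nom -14.500 → Σnom=16.100; wc +0.360/-0.260 → slack +0.864/-0.670; half-tol=0.310, Σhalf²=0.205229
Nominal = 16.100. Worst-case = [16.100 - 0.670, 16.100 + 0.864] = [15.430, 16.964]. RSS = √0.205229 = 0.453.

nominal=16.100 wc=[15.430,16.964] rss=0.453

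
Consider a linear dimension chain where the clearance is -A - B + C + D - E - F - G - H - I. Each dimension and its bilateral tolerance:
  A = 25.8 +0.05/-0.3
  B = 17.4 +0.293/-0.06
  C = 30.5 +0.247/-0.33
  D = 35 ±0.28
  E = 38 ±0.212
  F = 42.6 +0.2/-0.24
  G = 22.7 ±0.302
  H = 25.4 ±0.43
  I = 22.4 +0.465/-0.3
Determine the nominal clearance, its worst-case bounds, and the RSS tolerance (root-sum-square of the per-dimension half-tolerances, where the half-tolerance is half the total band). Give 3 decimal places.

Stack each dimension's contribution:
  -A: nom -25.800 → Σnom=-25.800; wc +0.300/-0.050 → slack +0.300/-0.050; half-tol=0.175, Σhalf²=0.030625
  -B: nom -17.400 → Σnom=-43.200; wc +0.060/-0.293 → slack +0.360/-0.343; half-tol=0.176, Σhalf²=0.061777
  +C: nom +30.500 → Σnom=-12.700; wc +0.247/-0.330 → slack +0.607/-0.673; half-tol=0.288, Σhalf²=0.145009
  +D: nom +35.000 → Σnom=22.300; wc +0.280/-0.280 → slack +0.887/-0.953; half-tol=0.280, Σhalf²=0.223409
  -E: nom -38.000 → Σnom=-15.700; wc +0.212/-0.212 → slack +1.099/-1.165; half-tol=0.212, Σhalf²=0.268353
  -F: nom -42.600 → Σnom=-58.300; wc +0.240/-0.200 → slack +1.339/-1.365; half-tol=0.220, Σhalf²=0.316753
  -G: nom -22.700 → Σnom=-81.000; wc +0.302/-0.302 → slack +1.641/-1.667; half-tol=0.302, Σhalf²=0.407957
  -H: nom -25.400 → Σnom=-106.400; wc +0.430/-0.430 → slack +2.071/-2.097; half-tol=0.430, Σhalf²=0.592857
  -I: nom -22.400 → Σnom=-128.800; wc +0.300/-0.465 → slack +2.371/-2.562; half-tol=0.383, Σhalf²=0.739164
Nominal = -128.800. Worst-case = [-128.800 - 2.562, -128.800 + 2.371] = [-131.362, -126.429]. RSS = √0.739164 = 0.860.

nominal=-128.800 wc=[-131.362,-126.429] rss=0.860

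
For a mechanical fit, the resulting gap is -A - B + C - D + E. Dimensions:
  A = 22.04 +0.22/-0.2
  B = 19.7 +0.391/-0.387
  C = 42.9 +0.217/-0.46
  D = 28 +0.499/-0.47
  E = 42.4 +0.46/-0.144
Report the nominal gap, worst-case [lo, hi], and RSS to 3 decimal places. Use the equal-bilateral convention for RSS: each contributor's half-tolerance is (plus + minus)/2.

nominal=15.560 wc=[13.846,17.294] rss=0.797

Stack each dimension's contribution:
  -A: nom -22.040 → Σnom=-22.040; wc +0.200/-0.220 → slack +0.200/-0.220; half-tol=0.210, Σhalf²=0.044100
  -B: nom -19.700 → Σnom=-41.740; wc +0.387/-0.391 → slack +0.587/-0.611; half-tol=0.389, Σhalf²=0.195421
  +C: nom +42.900 → Σnom=1.160; wc +0.217/-0.460 → slack +0.804/-1.071; half-tol=0.339, Σhalf²=0.310003
  -D: nom -28.000 → Σnom=-26.840; wc +0.470/-0.499 → slack +1.274/-1.570; half-tol=0.484, Σhalf²=0.544744
  +E: nom +42.400 → Σnom=15.560; wc +0.460/-0.144 → slack +1.734/-1.714; half-tol=0.302, Σhalf²=0.635947
Nominal = 15.560. Worst-case = [15.560 - 1.714, 15.560 + 1.734] = [13.846, 17.294]. RSS = √0.635947 = 0.797.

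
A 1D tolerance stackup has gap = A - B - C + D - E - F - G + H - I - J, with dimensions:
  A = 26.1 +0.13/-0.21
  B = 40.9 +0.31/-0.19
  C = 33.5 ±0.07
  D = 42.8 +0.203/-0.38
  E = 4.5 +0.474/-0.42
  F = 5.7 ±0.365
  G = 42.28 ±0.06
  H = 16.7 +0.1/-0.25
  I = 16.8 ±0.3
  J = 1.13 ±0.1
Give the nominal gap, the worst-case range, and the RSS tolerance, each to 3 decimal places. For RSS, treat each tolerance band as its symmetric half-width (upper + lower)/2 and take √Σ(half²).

nominal=-59.210 wc=[-61.729,-57.272] rss=0.805

Stack each dimension's contribution:
  +A: nom +26.100 → Σnom=26.100; wc +0.130/-0.210 → slack +0.130/-0.210; half-tol=0.170, Σhalf²=0.028900
  -B: nom -40.900 → Σnom=-14.800; wc +0.190/-0.310 → slack +0.320/-0.520; half-tol=0.250, Σhalf²=0.091400
  -C: nom -33.500 → Σnom=-48.300; wc +0.070/-0.070 → slack +0.390/-0.590; half-tol=0.070, Σhalf²=0.096300
  +D: nom +42.800 → Σnom=-5.500; wc +0.203/-0.380 → slack +0.593/-0.970; half-tol=0.291, Σhalf²=0.181272
  -E: nom -4.500 → Σnom=-10.000; wc +0.420/-0.474 → slack +1.013/-1.444; half-tol=0.447, Σhalf²=0.381081
  -F: nom -5.700 → Σnom=-15.700; wc +0.365/-0.365 → slack +1.378/-1.809; half-tol=0.365, Σhalf²=0.514306
  -G: nom -42.280 → Σnom=-57.980; wc +0.060/-0.060 → slack +1.438/-1.869; half-tol=0.060, Σhalf²=0.517906
  +H: nom +16.700 → Σnom=-41.280; wc +0.100/-0.250 → slack +1.538/-2.119; half-tol=0.175, Σhalf²=0.548531
  -I: nom -16.800 → Σnom=-58.080; wc +0.300/-0.300 → slack +1.838/-2.419; half-tol=0.300, Σhalf²=0.638531
  -J: nom -1.130 → Σnom=-59.210; wc +0.100/-0.100 → slack +1.938/-2.519; half-tol=0.100, Σhalf²=0.648531
Nominal = -59.210. Worst-case = [-59.210 - 2.519, -59.210 + 1.938] = [-61.729, -57.272]. RSS = √0.648531 = 0.805.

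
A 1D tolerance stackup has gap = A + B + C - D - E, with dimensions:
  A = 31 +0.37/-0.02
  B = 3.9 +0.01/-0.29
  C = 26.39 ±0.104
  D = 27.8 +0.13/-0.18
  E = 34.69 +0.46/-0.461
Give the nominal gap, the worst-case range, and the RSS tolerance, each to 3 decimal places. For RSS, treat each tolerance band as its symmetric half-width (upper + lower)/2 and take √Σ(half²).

Stack each dimension's contribution:
  +A: nom +31.000 → Σnom=31.000; wc +0.370/-0.020 → slack +0.370/-0.020; half-tol=0.195, Σhalf²=0.038025
  +B: nom +3.900 → Σnom=34.900; wc +0.010/-0.290 → slack +0.380/-0.310; half-tol=0.150, Σhalf²=0.060525
  +C: nom +26.390 → Σnom=61.290; wc +0.104/-0.104 → slack +0.484/-0.414; half-tol=0.104, Σhalf²=0.071341
  -D: nom -27.800 → Σnom=33.490; wc +0.180/-0.130 → slack +0.664/-0.544; half-tol=0.155, Σhalf²=0.095366
  -E: nom -34.690 → Σnom=-1.200; wc +0.461/-0.460 → slack +1.125/-1.004; half-tol=0.461, Σhalf²=0.307426
Nominal = -1.200. Worst-case = [-1.200 - 1.004, -1.200 + 1.125] = [-2.204, -0.075]. RSS = √0.307426 = 0.554.

nominal=-1.200 wc=[-2.204,-0.075] rss=0.554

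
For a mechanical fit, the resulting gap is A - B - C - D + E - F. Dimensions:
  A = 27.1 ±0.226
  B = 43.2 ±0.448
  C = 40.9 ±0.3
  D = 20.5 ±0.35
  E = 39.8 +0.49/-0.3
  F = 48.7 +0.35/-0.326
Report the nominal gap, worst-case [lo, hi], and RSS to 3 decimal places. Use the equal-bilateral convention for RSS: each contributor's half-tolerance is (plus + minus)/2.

Stack each dimension's contribution:
  +A: nom +27.100 → Σnom=27.100; wc +0.226/-0.226 → slack +0.226/-0.226; half-tol=0.226, Σhalf²=0.051076
  -B: nom -43.200 → Σnom=-16.100; wc +0.448/-0.448 → slack +0.674/-0.674; half-tol=0.448, Σhalf²=0.251780
  -C: nom -40.900 → Σnom=-57.000; wc +0.300/-0.300 → slack +0.974/-0.974; half-tol=0.300, Σhalf²=0.341780
  -D: nom -20.500 → Σnom=-77.500; wc +0.350/-0.350 → slack +1.324/-1.324; half-tol=0.350, Σhalf²=0.464280
  +E: nom +39.800 → Σnom=-37.700; wc +0.490/-0.300 → slack +1.814/-1.624; half-tol=0.395, Σhalf²=0.620305
  -F: nom -48.700 → Σnom=-86.400; wc +0.326/-0.350 → slack +2.140/-1.974; half-tol=0.338, Σhalf²=0.734549
Nominal = -86.400. Worst-case = [-86.400 - 1.974, -86.400 + 2.140] = [-88.374, -84.260]. RSS = √0.734549 = 0.857.

nominal=-86.400 wc=[-88.374,-84.260] rss=0.857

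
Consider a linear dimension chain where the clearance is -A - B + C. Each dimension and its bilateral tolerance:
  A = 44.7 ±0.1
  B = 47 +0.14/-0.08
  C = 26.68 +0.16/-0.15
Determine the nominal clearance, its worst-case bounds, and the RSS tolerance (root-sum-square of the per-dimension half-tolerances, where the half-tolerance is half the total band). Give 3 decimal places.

Stack each dimension's contribution:
  -A: nom -44.700 → Σnom=-44.700; wc +0.100/-0.100 → slack +0.100/-0.100; half-tol=0.100, Σhalf²=0.010000
  -B: nom -47.000 → Σnom=-91.700; wc +0.080/-0.140 → slack +0.180/-0.240; half-tol=0.110, Σhalf²=0.022100
  +C: nom +26.680 → Σnom=-65.020; wc +0.160/-0.150 → slack +0.340/-0.390; half-tol=0.155, Σhalf²=0.046125
Nominal = -65.020. Worst-case = [-65.020 - 0.390, -65.020 + 0.340] = [-65.410, -64.680]. RSS = √0.046125 = 0.215.

nominal=-65.020 wc=[-65.410,-64.680] rss=0.215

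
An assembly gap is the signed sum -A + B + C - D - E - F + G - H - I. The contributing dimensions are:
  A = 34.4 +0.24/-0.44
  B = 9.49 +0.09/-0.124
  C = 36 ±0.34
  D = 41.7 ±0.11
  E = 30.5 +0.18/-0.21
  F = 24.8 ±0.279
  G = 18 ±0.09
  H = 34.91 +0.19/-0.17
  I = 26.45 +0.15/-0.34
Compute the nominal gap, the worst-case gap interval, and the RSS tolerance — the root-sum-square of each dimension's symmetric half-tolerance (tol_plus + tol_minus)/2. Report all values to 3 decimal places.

nominal=-129.270 wc=[-130.973,-127.201] rss=0.686

Stack each dimension's contribution:
  -A: nom -34.400 → Σnom=-34.400; wc +0.440/-0.240 → slack +0.440/-0.240; half-tol=0.340, Σhalf²=0.115600
  +B: nom +9.490 → Σnom=-24.910; wc +0.090/-0.124 → slack +0.530/-0.364; half-tol=0.107, Σhalf²=0.127049
  +C: nom +36.000 → Σnom=11.090; wc +0.340/-0.340 → slack +0.870/-0.704; half-tol=0.340, Σhalf²=0.242649
  -D: nom -41.700 → Σnom=-30.610; wc +0.110/-0.110 → slack +0.980/-0.814; half-tol=0.110, Σhalf²=0.254749
  -E: nom -30.500 → Σnom=-61.110; wc +0.210/-0.180 → slack +1.190/-0.994; half-tol=0.195, Σhalf²=0.292774
  -F: nom -24.800 → Σnom=-85.910; wc +0.279/-0.279 → slack +1.469/-1.273; half-tol=0.279, Σhalf²=0.370615
  +G: nom +18.000 → Σnom=-67.910; wc +0.090/-0.090 → slack +1.559/-1.363; half-tol=0.090, Σhalf²=0.378715
  -H: nom -34.910 → Σnom=-102.820; wc +0.170/-0.190 → slack +1.729/-1.553; half-tol=0.180, Σhalf²=0.411115
  -I: nom -26.450 → Σnom=-129.270; wc +0.340/-0.150 → slack +2.069/-1.703; half-tol=0.245, Σhalf²=0.471140
Nominal = -129.270. Worst-case = [-129.270 - 1.703, -129.270 + 2.069] = [-130.973, -127.201]. RSS = √0.471140 = 0.686.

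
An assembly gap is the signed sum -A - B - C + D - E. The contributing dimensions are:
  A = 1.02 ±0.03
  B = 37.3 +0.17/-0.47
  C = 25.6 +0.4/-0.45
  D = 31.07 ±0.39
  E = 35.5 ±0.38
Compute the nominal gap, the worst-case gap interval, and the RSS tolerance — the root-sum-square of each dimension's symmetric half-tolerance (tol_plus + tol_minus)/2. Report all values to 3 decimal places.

Stack each dimension's contribution:
  -A: nom -1.020 → Σnom=-1.020; wc +0.030/-0.030 → slack +0.030/-0.030; half-tol=0.030, Σhalf²=0.000900
  -B: nom -37.300 → Σnom=-38.320; wc +0.470/-0.170 → slack +0.500/-0.200; half-tol=0.320, Σhalf²=0.103300
  -C: nom -25.600 → Σnom=-63.920; wc +0.450/-0.400 → slack +0.950/-0.600; half-tol=0.425, Σhalf²=0.283925
  +D: nom +31.070 → Σnom=-32.850; wc +0.390/-0.390 → slack +1.340/-0.990; half-tol=0.390, Σhalf²=0.436025
  -E: nom -35.500 → Σnom=-68.350; wc +0.380/-0.380 → slack +1.720/-1.370; half-tol=0.380, Σhalf²=0.580425
Nominal = -68.350. Worst-case = [-68.350 - 1.370, -68.350 + 1.720] = [-69.720, -66.630]. RSS = √0.580425 = 0.762.

nominal=-68.350 wc=[-69.720,-66.630] rss=0.762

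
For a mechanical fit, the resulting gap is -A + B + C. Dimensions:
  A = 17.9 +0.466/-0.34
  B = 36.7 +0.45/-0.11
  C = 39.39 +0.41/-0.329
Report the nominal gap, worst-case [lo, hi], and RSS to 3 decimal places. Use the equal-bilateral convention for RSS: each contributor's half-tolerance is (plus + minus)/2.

Stack each dimension's contribution:
  -A: nom -17.900 → Σnom=-17.900; wc +0.340/-0.466 → slack +0.340/-0.466; half-tol=0.403, Σhalf²=0.162409
  +B: nom +36.700 → Σnom=18.800; wc +0.450/-0.110 → slack +0.790/-0.576; half-tol=0.280, Σhalf²=0.240809
  +C: nom +39.390 → Σnom=58.190; wc +0.410/-0.329 → slack +1.200/-0.905; half-tol=0.369, Σhalf²=0.377339
Nominal = 58.190. Worst-case = [58.190 - 0.905, 58.190 + 1.200] = [57.285, 59.390]. RSS = √0.377339 = 0.614.

nominal=58.190 wc=[57.285,59.390] rss=0.614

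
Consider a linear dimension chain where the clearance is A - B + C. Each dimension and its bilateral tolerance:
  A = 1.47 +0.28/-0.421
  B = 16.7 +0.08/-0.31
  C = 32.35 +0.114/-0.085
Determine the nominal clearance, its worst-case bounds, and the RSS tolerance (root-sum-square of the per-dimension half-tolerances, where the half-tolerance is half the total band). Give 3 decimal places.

nominal=17.120 wc=[16.534,17.824] rss=0.413

Stack each dimension's contribution:
  +A: nom +1.470 → Σnom=1.470; wc +0.280/-0.421 → slack +0.280/-0.421; half-tol=0.351, Σhalf²=0.122850
  -B: nom -16.700 → Σnom=-15.230; wc +0.310/-0.080 → slack +0.590/-0.501; half-tol=0.195, Σhalf²=0.160875
  +C: nom +32.350 → Σnom=17.120; wc +0.114/-0.085 → slack +0.704/-0.586; half-tol=0.100, Σhalf²=0.170776
Nominal = 17.120. Worst-case = [17.120 - 0.586, 17.120 + 0.704] = [16.534, 17.824]. RSS = √0.170776 = 0.413.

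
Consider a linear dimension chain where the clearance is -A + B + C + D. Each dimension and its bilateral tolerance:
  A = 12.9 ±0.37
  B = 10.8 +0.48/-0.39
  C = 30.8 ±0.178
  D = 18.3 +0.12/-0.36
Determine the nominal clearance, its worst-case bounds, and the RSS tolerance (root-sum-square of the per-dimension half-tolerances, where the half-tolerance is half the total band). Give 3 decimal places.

Stack each dimension's contribution:
  -A: nom -12.900 → Σnom=-12.900; wc +0.370/-0.370 → slack +0.370/-0.370; half-tol=0.370, Σhalf²=0.136900
  +B: nom +10.800 → Σnom=-2.100; wc +0.480/-0.390 → slack +0.850/-0.760; half-tol=0.435, Σhalf²=0.326125
  +C: nom +30.800 → Σnom=28.700; wc +0.178/-0.178 → slack +1.028/-0.938; half-tol=0.178, Σhalf²=0.357809
  +D: nom +18.300 → Σnom=47.000; wc +0.120/-0.360 → slack +1.148/-1.298; half-tol=0.240, Σhalf²=0.415409
Nominal = 47.000. Worst-case = [47.000 - 1.298, 47.000 + 1.148] = [45.702, 48.148]. RSS = √0.415409 = 0.645.

nominal=47.000 wc=[45.702,48.148] rss=0.645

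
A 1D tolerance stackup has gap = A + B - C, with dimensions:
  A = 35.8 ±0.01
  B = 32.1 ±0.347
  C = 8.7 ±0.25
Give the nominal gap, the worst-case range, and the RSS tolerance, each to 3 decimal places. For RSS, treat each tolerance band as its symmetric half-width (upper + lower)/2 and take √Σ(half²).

Stack each dimension's contribution:
  +A: nom +35.800 → Σnom=35.800; wc +0.010/-0.010 → slack +0.010/-0.010; half-tol=0.010, Σhalf²=0.000100
  +B: nom +32.100 → Σnom=67.900; wc +0.347/-0.347 → slack +0.357/-0.357; half-tol=0.347, Σhalf²=0.120509
  -C: nom -8.700 → Σnom=59.200; wc +0.250/-0.250 → slack +0.607/-0.607; half-tol=0.250, Σhalf²=0.183009
Nominal = 59.200. Worst-case = [59.200 - 0.607, 59.200 + 0.607] = [58.593, 59.807]. RSS = √0.183009 = 0.428.

nominal=59.200 wc=[58.593,59.807] rss=0.428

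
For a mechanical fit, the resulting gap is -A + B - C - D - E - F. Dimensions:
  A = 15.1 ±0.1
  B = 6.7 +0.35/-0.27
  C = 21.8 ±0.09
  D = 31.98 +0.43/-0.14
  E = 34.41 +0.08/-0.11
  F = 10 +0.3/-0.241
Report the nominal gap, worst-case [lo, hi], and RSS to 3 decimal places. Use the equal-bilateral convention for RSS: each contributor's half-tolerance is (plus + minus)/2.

Stack each dimension's contribution:
  -A: nom -15.100 → Σnom=-15.100; wc +0.100/-0.100 → slack +0.100/-0.100; half-tol=0.100, Σhalf²=0.010000
  +B: nom +6.700 → Σnom=-8.400; wc +0.350/-0.270 → slack +0.450/-0.370; half-tol=0.310, Σhalf²=0.106100
  -C: nom -21.800 → Σnom=-30.200; wc +0.090/-0.090 → slack +0.540/-0.460; half-tol=0.090, Σhalf²=0.114200
  -D: nom -31.980 → Σnom=-62.180; wc +0.140/-0.430 → slack +0.680/-0.890; half-tol=0.285, Σhalf²=0.195425
  -E: nom -34.410 → Σnom=-96.590; wc +0.110/-0.080 → slack +0.790/-0.970; half-tol=0.095, Σhalf²=0.204450
  -F: nom -10.000 → Σnom=-106.590; wc +0.241/-0.300 → slack +1.031/-1.270; half-tol=0.270, Σhalf²=0.277620
Nominal = -106.590. Worst-case = [-106.590 - 1.270, -106.590 + 1.031] = [-107.860, -105.559]. RSS = √0.277620 = 0.527.

nominal=-106.590 wc=[-107.860,-105.559] rss=0.527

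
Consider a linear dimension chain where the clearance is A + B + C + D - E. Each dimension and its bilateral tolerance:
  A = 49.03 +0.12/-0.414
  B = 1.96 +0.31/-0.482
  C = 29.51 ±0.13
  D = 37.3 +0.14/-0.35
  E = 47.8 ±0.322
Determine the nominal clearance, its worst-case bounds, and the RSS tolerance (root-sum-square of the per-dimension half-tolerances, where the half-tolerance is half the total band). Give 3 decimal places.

Stack each dimension's contribution:
  +A: nom +49.030 → Σnom=49.030; wc +0.120/-0.414 → slack +0.120/-0.414; half-tol=0.267, Σhalf²=0.071289
  +B: nom +1.960 → Σnom=50.990; wc +0.310/-0.482 → slack +0.430/-0.896; half-tol=0.396, Σhalf²=0.228105
  +C: nom +29.510 → Σnom=80.500; wc +0.130/-0.130 → slack +0.560/-1.026; half-tol=0.130, Σhalf²=0.245005
  +D: nom +37.300 → Σnom=117.800; wc +0.140/-0.350 → slack +0.700/-1.376; half-tol=0.245, Σhalf²=0.305030
  -E: nom -47.800 → Σnom=70.000; wc +0.322/-0.322 → slack +1.022/-1.698; half-tol=0.322, Σhalf²=0.408714
Nominal = 70.000. Worst-case = [70.000 - 1.698, 70.000 + 1.022] = [68.302, 71.022]. RSS = √0.408714 = 0.639.

nominal=70.000 wc=[68.302,71.022] rss=0.639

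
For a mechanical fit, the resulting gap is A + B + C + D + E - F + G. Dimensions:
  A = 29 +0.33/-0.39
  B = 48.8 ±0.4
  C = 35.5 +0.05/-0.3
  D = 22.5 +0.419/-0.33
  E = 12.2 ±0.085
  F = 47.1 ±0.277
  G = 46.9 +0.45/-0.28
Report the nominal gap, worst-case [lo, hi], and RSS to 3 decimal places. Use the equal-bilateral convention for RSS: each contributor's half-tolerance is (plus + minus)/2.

nominal=147.800 wc=[145.738,149.811] rss=0.823

Stack each dimension's contribution:
  +A: nom +29.000 → Σnom=29.000; wc +0.330/-0.390 → slack +0.330/-0.390; half-tol=0.360, Σhalf²=0.129600
  +B: nom +48.800 → Σnom=77.800; wc +0.400/-0.400 → slack +0.730/-0.790; half-tol=0.400, Σhalf²=0.289600
  +C: nom +35.500 → Σnom=113.300; wc +0.050/-0.300 → slack +0.780/-1.090; half-tol=0.175, Σhalf²=0.320225
  +D: nom +22.500 → Σnom=135.800; wc +0.419/-0.330 → slack +1.199/-1.420; half-tol=0.374, Σhalf²=0.460475
  +E: nom +12.200 → Σnom=148.000; wc +0.085/-0.085 → slack +1.284/-1.505; half-tol=0.085, Σhalf²=0.467700
  -F: nom -47.100 → Σnom=100.900; wc +0.277/-0.277 → slack +1.561/-1.782; half-tol=0.277, Σhalf²=0.544429
  +G: nom +46.900 → Σnom=147.800; wc +0.450/-0.280 → slack +2.011/-2.062; half-tol=0.365, Σhalf²=0.677654
Nominal = 147.800. Worst-case = [147.800 - 2.062, 147.800 + 2.011] = [145.738, 149.811]. RSS = √0.677654 = 0.823.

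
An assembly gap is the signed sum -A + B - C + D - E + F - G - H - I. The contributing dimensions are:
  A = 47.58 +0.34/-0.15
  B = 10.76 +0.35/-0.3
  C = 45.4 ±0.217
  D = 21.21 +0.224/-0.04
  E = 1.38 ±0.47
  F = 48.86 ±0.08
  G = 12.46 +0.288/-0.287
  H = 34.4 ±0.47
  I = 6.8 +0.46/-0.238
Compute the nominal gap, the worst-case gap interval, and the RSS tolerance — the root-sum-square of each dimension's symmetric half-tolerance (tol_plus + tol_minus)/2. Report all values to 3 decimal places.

Stack each dimension's contribution:
  -A: nom -47.580 → Σnom=-47.580; wc +0.150/-0.340 → slack +0.150/-0.340; half-tol=0.245, Σhalf²=0.060025
  +B: nom +10.760 → Σnom=-36.820; wc +0.350/-0.300 → slack +0.500/-0.640; half-tol=0.325, Σhalf²=0.165650
  -C: nom -45.400 → Σnom=-82.220; wc +0.217/-0.217 → slack +0.717/-0.857; half-tol=0.217, Σhalf²=0.212739
  +D: nom +21.210 → Σnom=-61.010; wc +0.224/-0.040 → slack +0.941/-0.897; half-tol=0.132, Σhalf²=0.230163
  -E: nom -1.380 → Σnom=-62.390; wc +0.470/-0.470 → slack +1.411/-1.367; half-tol=0.470, Σhalf²=0.451063
  +F: nom +48.860 → Σnom=-13.530; wc +0.080/-0.080 → slack +1.491/-1.447; half-tol=0.080, Σhalf²=0.457463
  -G: nom -12.460 → Σnom=-25.990; wc +0.287/-0.288 → slack +1.778/-1.735; half-tol=0.287, Σhalf²=0.540119
  -H: nom -34.400 → Σnom=-60.390; wc +0.470/-0.470 → slack +2.248/-2.205; half-tol=0.470, Σhalf²=0.761019
  -I: nom -6.800 → Σnom=-67.190; wc +0.238/-0.460 → slack +2.486/-2.665; half-tol=0.349, Σhalf²=0.882820
Nominal = -67.190. Worst-case = [-67.190 - 2.665, -67.190 + 2.486] = [-69.855, -64.704]. RSS = √0.882820 = 0.940.

nominal=-67.190 wc=[-69.855,-64.704] rss=0.940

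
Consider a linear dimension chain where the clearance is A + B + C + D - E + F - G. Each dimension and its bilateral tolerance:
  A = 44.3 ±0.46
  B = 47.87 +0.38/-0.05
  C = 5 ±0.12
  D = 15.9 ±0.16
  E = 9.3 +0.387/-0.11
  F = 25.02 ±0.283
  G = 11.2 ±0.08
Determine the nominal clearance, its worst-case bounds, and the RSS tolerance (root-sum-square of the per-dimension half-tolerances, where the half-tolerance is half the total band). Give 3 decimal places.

Stack each dimension's contribution:
  +A: nom +44.300 → Σnom=44.300; wc +0.460/-0.460 → slack +0.460/-0.460; half-tol=0.460, Σhalf²=0.211600
  +B: nom +47.870 → Σnom=92.170; wc +0.380/-0.050 → slack +0.840/-0.510; half-tol=0.215, Σhalf²=0.257825
  +C: nom +5.000 → Σnom=97.170; wc +0.120/-0.120 → slack +0.960/-0.630; half-tol=0.120, Σhalf²=0.272225
  +D: nom +15.900 → Σnom=113.070; wc +0.160/-0.160 → slack +1.120/-0.790; half-tol=0.160, Σhalf²=0.297825
  -E: nom -9.300 → Σnom=103.770; wc +0.110/-0.387 → slack +1.230/-1.177; half-tol=0.248, Σhalf²=0.359577
  +F: nom +25.020 → Σnom=128.790; wc +0.283/-0.283 → slack +1.513/-1.460; half-tol=0.283, Σhalf²=0.439666
  -G: nom -11.200 → Σnom=117.590; wc +0.080/-0.080 → slack +1.593/-1.540; half-tol=0.080, Σhalf²=0.446066
Nominal = 117.590. Worst-case = [117.590 - 1.540, 117.590 + 1.593] = [116.050, 119.183]. RSS = √0.446066 = 0.668.

nominal=117.590 wc=[116.050,119.183] rss=0.668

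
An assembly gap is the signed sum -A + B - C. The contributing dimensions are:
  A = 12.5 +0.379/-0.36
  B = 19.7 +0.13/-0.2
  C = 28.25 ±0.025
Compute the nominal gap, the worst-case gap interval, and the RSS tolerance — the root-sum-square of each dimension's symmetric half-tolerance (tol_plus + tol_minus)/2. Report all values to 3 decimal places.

Stack each dimension's contribution:
  -A: nom -12.500 → Σnom=-12.500; wc +0.360/-0.379 → slack +0.360/-0.379; half-tol=0.369, Σhalf²=0.136530
  +B: nom +19.700 → Σnom=7.200; wc +0.130/-0.200 → slack +0.490/-0.579; half-tol=0.165, Σhalf²=0.163755
  -C: nom -28.250 → Σnom=-21.050; wc +0.025/-0.025 → slack +0.515/-0.604; half-tol=0.025, Σhalf²=0.164380
Nominal = -21.050. Worst-case = [-21.050 - 0.604, -21.050 + 0.515] = [-21.654, -20.535]. RSS = √0.164380 = 0.405.

nominal=-21.050 wc=[-21.654,-20.535] rss=0.405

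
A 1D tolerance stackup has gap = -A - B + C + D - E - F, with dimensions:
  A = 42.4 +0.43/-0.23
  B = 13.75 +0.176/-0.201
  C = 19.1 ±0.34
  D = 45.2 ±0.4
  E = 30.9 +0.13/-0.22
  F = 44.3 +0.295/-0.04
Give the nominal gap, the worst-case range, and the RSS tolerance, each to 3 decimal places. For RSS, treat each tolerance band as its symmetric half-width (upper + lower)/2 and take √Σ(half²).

nominal=-67.050 wc=[-68.821,-65.619] rss=0.692

Stack each dimension's contribution:
  -A: nom -42.400 → Σnom=-42.400; wc +0.230/-0.430 → slack +0.230/-0.430; half-tol=0.330, Σhalf²=0.108900
  -B: nom -13.750 → Σnom=-56.150; wc +0.201/-0.176 → slack +0.431/-0.606; half-tol=0.189, Σhalf²=0.144432
  +C: nom +19.100 → Σnom=-37.050; wc +0.340/-0.340 → slack +0.771/-0.946; half-tol=0.340, Σhalf²=0.260032
  +D: nom +45.200 → Σnom=8.150; wc +0.400/-0.400 → slack +1.171/-1.346; half-tol=0.400, Σhalf²=0.420032
  -E: nom -30.900 → Σnom=-22.750; wc +0.220/-0.130 → slack +1.391/-1.476; half-tol=0.175, Σhalf²=0.450657
  -F: nom -44.300 → Σnom=-67.050; wc +0.040/-0.295 → slack +1.431/-1.771; half-tol=0.167, Σhalf²=0.478714
Nominal = -67.050. Worst-case = [-67.050 - 1.771, -67.050 + 1.431] = [-68.821, -65.619]. RSS = √0.478714 = 0.692.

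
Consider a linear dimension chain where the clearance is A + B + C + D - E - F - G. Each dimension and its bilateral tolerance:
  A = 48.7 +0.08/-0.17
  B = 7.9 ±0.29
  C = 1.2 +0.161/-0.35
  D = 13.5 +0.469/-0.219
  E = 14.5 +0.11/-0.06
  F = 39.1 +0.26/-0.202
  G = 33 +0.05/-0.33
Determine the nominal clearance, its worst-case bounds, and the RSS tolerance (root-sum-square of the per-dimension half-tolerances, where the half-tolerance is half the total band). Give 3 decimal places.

Stack each dimension's contribution:
  +A: nom +48.700 → Σnom=48.700; wc +0.080/-0.170 → slack +0.080/-0.170; half-tol=0.125, Σhalf²=0.015625
  +B: nom +7.900 → Σnom=56.600; wc +0.290/-0.290 → slack +0.370/-0.460; half-tol=0.290, Σhalf²=0.099725
  +C: nom +1.200 → Σnom=57.800; wc +0.161/-0.350 → slack +0.531/-0.810; half-tol=0.256, Σhalf²=0.165005
  +D: nom +13.500 → Σnom=71.300; wc +0.469/-0.219 → slack +1.000/-1.029; half-tol=0.344, Σhalf²=0.283341
  -E: nom -14.500 → Σnom=56.800; wc +0.060/-0.110 → slack +1.060/-1.139; half-tol=0.085, Σhalf²=0.290566
  -F: nom -39.100 → Σnom=17.700; wc +0.202/-0.260 → slack +1.262/-1.399; half-tol=0.231, Σhalf²=0.343927
  -G: nom -33.000 → Σnom=-15.300; wc +0.330/-0.050 → slack +1.592/-1.449; half-tol=0.190, Σhalf²=0.380027
Nominal = -15.300. Worst-case = [-15.300 - 1.449, -15.300 + 1.592] = [-16.749, -13.708]. RSS = √0.380027 = 0.616.

nominal=-15.300 wc=[-16.749,-13.708] rss=0.616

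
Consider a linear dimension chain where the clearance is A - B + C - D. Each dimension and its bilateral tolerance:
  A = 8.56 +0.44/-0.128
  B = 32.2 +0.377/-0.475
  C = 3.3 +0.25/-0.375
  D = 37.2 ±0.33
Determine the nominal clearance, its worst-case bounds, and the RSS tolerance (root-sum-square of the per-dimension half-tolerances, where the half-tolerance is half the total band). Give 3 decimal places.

nominal=-57.540 wc=[-58.750,-56.045] rss=0.685

Stack each dimension's contribution:
  +A: nom +8.560 → Σnom=8.560; wc +0.440/-0.128 → slack +0.440/-0.128; half-tol=0.284, Σhalf²=0.080656
  -B: nom -32.200 → Σnom=-23.640; wc +0.475/-0.377 → slack +0.915/-0.505; half-tol=0.426, Σhalf²=0.262132
  +C: nom +3.300 → Σnom=-20.340; wc +0.250/-0.375 → slack +1.165/-0.880; half-tol=0.312, Σhalf²=0.359788
  -D: nom -37.200 → Σnom=-57.540; wc +0.330/-0.330 → slack +1.495/-1.210; half-tol=0.330, Σhalf²=0.468688
Nominal = -57.540. Worst-case = [-57.540 - 1.210, -57.540 + 1.495] = [-58.750, -56.045]. RSS = √0.468688 = 0.685.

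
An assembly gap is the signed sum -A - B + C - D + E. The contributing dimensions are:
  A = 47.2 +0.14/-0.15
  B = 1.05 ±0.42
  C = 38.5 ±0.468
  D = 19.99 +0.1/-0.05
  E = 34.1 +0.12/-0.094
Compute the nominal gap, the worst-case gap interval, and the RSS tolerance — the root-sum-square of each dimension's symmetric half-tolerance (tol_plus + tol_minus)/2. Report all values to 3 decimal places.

Stack each dimension's contribution:
  -A: nom -47.200 → Σnom=-47.200; wc +0.150/-0.140 → slack +0.150/-0.140; half-tol=0.145, Σhalf²=0.021025
  -B: nom -1.050 → Σnom=-48.250; wc +0.420/-0.420 → slack +0.570/-0.560; half-tol=0.420, Σhalf²=0.197425
  +C: nom +38.500 → Σnom=-9.750; wc +0.468/-0.468 → slack +1.038/-1.028; half-tol=0.468, Σhalf²=0.416449
  -D: nom -19.990 → Σnom=-29.740; wc +0.050/-0.100 → slack +1.088/-1.128; half-tol=0.075, Σhalf²=0.422074
  +E: nom +34.100 → Σnom=4.360; wc +0.120/-0.094 → slack +1.208/-1.222; half-tol=0.107, Σhalf²=0.433523
Nominal = 4.360. Worst-case = [4.360 - 1.222, 4.360 + 1.208] = [3.138, 5.568]. RSS = √0.433523 = 0.658.

nominal=4.360 wc=[3.138,5.568] rss=0.658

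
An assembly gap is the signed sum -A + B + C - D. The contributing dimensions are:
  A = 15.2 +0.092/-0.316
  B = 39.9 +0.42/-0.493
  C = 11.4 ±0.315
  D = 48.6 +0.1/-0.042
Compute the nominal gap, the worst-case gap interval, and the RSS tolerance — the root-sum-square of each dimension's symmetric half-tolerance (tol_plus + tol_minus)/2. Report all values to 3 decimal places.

Stack each dimension's contribution:
  -A: nom -15.200 → Σnom=-15.200; wc +0.316/-0.092 → slack +0.316/-0.092; half-tol=0.204, Σhalf²=0.041616
  +B: nom +39.900 → Σnom=24.700; wc +0.420/-0.493 → slack +0.736/-0.585; half-tol=0.457, Σhalf²=0.250008
  +C: nom +11.400 → Σnom=36.100; wc +0.315/-0.315 → slack +1.051/-0.900; half-tol=0.315, Σhalf²=0.349233
  -D: nom -48.600 → Σnom=-12.500; wc +0.042/-0.100 → slack +1.093/-1.000; half-tol=0.071, Σhalf²=0.354274
Nominal = -12.500. Worst-case = [-12.500 - 1.000, -12.500 + 1.093] = [-13.500, -11.407]. RSS = √0.354274 = 0.595.

nominal=-12.500 wc=[-13.500,-11.407] rss=0.595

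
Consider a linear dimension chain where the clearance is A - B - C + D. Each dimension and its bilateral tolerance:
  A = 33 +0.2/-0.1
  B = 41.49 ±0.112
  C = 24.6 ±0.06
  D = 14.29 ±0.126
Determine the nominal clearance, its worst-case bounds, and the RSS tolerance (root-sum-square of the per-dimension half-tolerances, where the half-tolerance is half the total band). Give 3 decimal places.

Stack each dimension's contribution:
  +A: nom +33.000 → Σnom=33.000; wc +0.200/-0.100 → slack +0.200/-0.100; half-tol=0.150, Σhalf²=0.022500
  -B: nom -41.490 → Σnom=-8.490; wc +0.112/-0.112 → slack +0.312/-0.212; half-tol=0.112, Σhalf²=0.035044
  -C: nom -24.600 → Σnom=-33.090; wc +0.060/-0.060 → slack +0.372/-0.272; half-tol=0.060, Σhalf²=0.038644
  +D: nom +14.290 → Σnom=-18.800; wc +0.126/-0.126 → slack +0.498/-0.398; half-tol=0.126, Σhalf²=0.054520
Nominal = -18.800. Worst-case = [-18.800 - 0.398, -18.800 + 0.498] = [-19.198, -18.302]. RSS = √0.054520 = 0.233.

nominal=-18.800 wc=[-19.198,-18.302] rss=0.233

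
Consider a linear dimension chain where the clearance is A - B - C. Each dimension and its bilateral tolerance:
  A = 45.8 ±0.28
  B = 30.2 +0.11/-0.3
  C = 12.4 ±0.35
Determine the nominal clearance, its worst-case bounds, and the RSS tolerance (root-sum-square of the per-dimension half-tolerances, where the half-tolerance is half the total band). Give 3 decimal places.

Stack each dimension's contribution:
  +A: nom +45.800 → Σnom=45.800; wc +0.280/-0.280 → slack +0.280/-0.280; half-tol=0.280, Σhalf²=0.078400
  -B: nom -30.200 → Σnom=15.600; wc +0.300/-0.110 → slack +0.580/-0.390; half-tol=0.205, Σhalf²=0.120425
  -C: nom -12.400 → Σnom=3.200; wc +0.350/-0.350 → slack +0.930/-0.740; half-tol=0.350, Σhalf²=0.242925
Nominal = 3.200. Worst-case = [3.200 - 0.740, 3.200 + 0.930] = [2.460, 4.130]. RSS = √0.242925 = 0.493.

nominal=3.200 wc=[2.460,4.130] rss=0.493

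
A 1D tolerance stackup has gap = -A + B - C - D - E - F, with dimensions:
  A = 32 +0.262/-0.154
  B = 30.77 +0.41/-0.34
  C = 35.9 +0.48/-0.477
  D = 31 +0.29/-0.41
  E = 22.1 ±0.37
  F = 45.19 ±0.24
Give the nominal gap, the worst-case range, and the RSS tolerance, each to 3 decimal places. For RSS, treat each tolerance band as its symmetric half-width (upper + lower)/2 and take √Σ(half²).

Stack each dimension's contribution:
  -A: nom -32.000 → Σnom=-32.000; wc +0.154/-0.262 → slack +0.154/-0.262; half-tol=0.208, Σhalf²=0.043264
  +B: nom +30.770 → Σnom=-1.230; wc +0.410/-0.340 → slack +0.564/-0.602; half-tol=0.375, Σhalf²=0.183889
  -C: nom -35.900 → Σnom=-37.130; wc +0.477/-0.480 → slack +1.041/-1.082; half-tol=0.478, Σhalf²=0.412851
  -D: nom -31.000 → Σnom=-68.130; wc +0.410/-0.290 → slack +1.451/-1.372; half-tol=0.350, Σhalf²=0.535351
  -E: nom -22.100 → Σnom=-90.230; wc +0.370/-0.370 → slack +1.821/-1.742; half-tol=0.370, Σhalf²=0.672251
  -F: nom -45.190 → Σnom=-135.420; wc +0.240/-0.240 → slack +2.061/-1.982; half-tol=0.240, Σhalf²=0.729851
Nominal = -135.420. Worst-case = [-135.420 - 1.982, -135.420 + 2.061] = [-137.402, -133.359]. RSS = √0.729851 = 0.854.

nominal=-135.420 wc=[-137.402,-133.359] rss=0.854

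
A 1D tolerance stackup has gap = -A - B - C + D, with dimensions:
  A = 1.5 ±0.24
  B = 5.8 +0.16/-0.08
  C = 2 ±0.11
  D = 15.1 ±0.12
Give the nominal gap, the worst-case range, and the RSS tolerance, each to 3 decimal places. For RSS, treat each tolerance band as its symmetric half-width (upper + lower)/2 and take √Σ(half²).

nominal=5.800 wc=[5.170,6.350] rss=0.314

Stack each dimension's contribution:
  -A: nom -1.500 → Σnom=-1.500; wc +0.240/-0.240 → slack +0.240/-0.240; half-tol=0.240, Σhalf²=0.057600
  -B: nom -5.800 → Σnom=-7.300; wc +0.080/-0.160 → slack +0.320/-0.400; half-tol=0.120, Σhalf²=0.072000
  -C: nom -2.000 → Σnom=-9.300; wc +0.110/-0.110 → slack +0.430/-0.510; half-tol=0.110, Σhalf²=0.084100
  +D: nom +15.100 → Σnom=5.800; wc +0.120/-0.120 → slack +0.550/-0.630; half-tol=0.120, Σhalf²=0.098500
Nominal = 5.800. Worst-case = [5.800 - 0.630, 5.800 + 0.550] = [5.170, 6.350]. RSS = √0.098500 = 0.314.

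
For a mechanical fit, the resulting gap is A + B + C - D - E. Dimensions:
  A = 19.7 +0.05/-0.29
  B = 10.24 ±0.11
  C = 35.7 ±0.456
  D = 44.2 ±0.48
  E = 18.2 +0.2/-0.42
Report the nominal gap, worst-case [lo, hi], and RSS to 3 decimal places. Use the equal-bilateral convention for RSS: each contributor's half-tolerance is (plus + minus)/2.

nominal=3.240 wc=[1.704,4.756] rss=0.759

Stack each dimension's contribution:
  +A: nom +19.700 → Σnom=19.700; wc +0.050/-0.290 → slack +0.050/-0.290; half-tol=0.170, Σhalf²=0.028900
  +B: nom +10.240 → Σnom=29.940; wc +0.110/-0.110 → slack +0.160/-0.400; half-tol=0.110, Σhalf²=0.041000
  +C: nom +35.700 → Σnom=65.640; wc +0.456/-0.456 → slack +0.616/-0.856; half-tol=0.456, Σhalf²=0.248936
  -D: nom -44.200 → Σnom=21.440; wc +0.480/-0.480 → slack +1.096/-1.336; half-tol=0.480, Σhalf²=0.479336
  -E: nom -18.200 → Σnom=3.240; wc +0.420/-0.200 → slack +1.516/-1.536; half-tol=0.310, Σhalf²=0.575436
Nominal = 3.240. Worst-case = [3.240 - 1.536, 3.240 + 1.516] = [1.704, 4.756]. RSS = √0.575436 = 0.759.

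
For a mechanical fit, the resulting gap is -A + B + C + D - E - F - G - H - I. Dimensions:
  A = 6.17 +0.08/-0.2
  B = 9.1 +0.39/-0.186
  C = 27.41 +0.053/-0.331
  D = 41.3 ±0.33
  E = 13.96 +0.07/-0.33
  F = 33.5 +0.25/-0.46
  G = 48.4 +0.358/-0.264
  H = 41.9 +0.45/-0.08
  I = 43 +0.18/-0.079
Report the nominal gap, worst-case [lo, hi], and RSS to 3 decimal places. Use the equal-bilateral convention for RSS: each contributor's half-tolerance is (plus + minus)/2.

Stack each dimension's contribution:
  -A: nom -6.170 → Σnom=-6.170; wc +0.200/-0.080 → slack +0.200/-0.080; half-tol=0.140, Σhalf²=0.019600
  +B: nom +9.100 → Σnom=2.930; wc +0.390/-0.186 → slack +0.590/-0.266; half-tol=0.288, Σhalf²=0.102544
  +C: nom +27.410 → Σnom=30.340; wc +0.053/-0.331 → slack +0.643/-0.597; half-tol=0.192, Σhalf²=0.139408
  +D: nom +41.300 → Σnom=71.640; wc +0.330/-0.330 → slack +0.973/-0.927; half-tol=0.330, Σhalf²=0.248308
  -E: nom -13.960 → Σnom=57.680; wc +0.330/-0.070 → slack +1.303/-0.997; half-tol=0.200, Σhalf²=0.288308
  -F: nom -33.500 → Σnom=24.180; wc +0.460/-0.250 → slack +1.763/-1.247; half-tol=0.355, Σhalf²=0.414333
  -G: nom -48.400 → Σnom=-24.220; wc +0.264/-0.358 → slack +2.027/-1.605; half-tol=0.311, Σhalf²=0.511054
  -H: nom -41.900 → Σnom=-66.120; wc +0.080/-0.450 → slack +2.107/-2.055; half-tol=0.265, Σhalf²=0.581279
  -I: nom -43.000 → Σnom=-109.120; wc +0.079/-0.180 → slack +2.186/-2.235; half-tol=0.130, Σhalf²=0.598049
Nominal = -109.120. Worst-case = [-109.120 - 2.235, -109.120 + 2.186] = [-111.355, -106.934]. RSS = √0.598049 = 0.773.

nominal=-109.120 wc=[-111.355,-106.934] rss=0.773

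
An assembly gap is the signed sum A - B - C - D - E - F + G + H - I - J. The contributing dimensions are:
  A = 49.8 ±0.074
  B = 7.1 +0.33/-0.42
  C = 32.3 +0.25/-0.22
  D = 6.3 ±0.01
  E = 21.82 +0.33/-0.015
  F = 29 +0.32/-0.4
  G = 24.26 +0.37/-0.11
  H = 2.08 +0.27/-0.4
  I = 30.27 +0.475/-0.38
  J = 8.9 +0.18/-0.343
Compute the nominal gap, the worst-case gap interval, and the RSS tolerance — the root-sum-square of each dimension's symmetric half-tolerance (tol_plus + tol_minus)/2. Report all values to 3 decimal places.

nominal=-59.550 wc=[-62.029,-57.048] rss=0.884

Stack each dimension's contribution:
  +A: nom +49.800 → Σnom=49.800; wc +0.074/-0.074 → slack +0.074/-0.074; half-tol=0.074, Σhalf²=0.005476
  -B: nom -7.100 → Σnom=42.700; wc +0.420/-0.330 → slack +0.494/-0.404; half-tol=0.375, Σhalf²=0.146101
  -C: nom -32.300 → Σnom=10.400; wc +0.220/-0.250 → slack +0.714/-0.654; half-tol=0.235, Σhalf²=0.201326
  -D: nom -6.300 → Σnom=4.100; wc +0.010/-0.010 → slack +0.724/-0.664; half-tol=0.010, Σhalf²=0.201426
  -E: nom -21.820 → Σnom=-17.720; wc +0.015/-0.330 → slack +0.739/-0.994; half-tol=0.173, Σhalf²=0.231182
  -F: nom -29.000 → Σnom=-46.720; wc +0.400/-0.320 → slack +1.139/-1.314; half-tol=0.360, Σhalf²=0.360782
  +G: nom +24.260 → Σnom=-22.460; wc +0.370/-0.110 → slack +1.509/-1.424; half-tol=0.240, Σhalf²=0.418382
  +H: nom +2.080 → Σnom=-20.380; wc +0.270/-0.400 → slack +1.779/-1.824; half-tol=0.335, Σhalf²=0.530607
  -I: nom -30.270 → Σnom=-50.650; wc +0.380/-0.475 → slack +2.159/-2.299; half-tol=0.427, Σhalf²=0.713363
  -J: nom -8.900 → Σnom=-59.550; wc +0.343/-0.180 → slack +2.502/-2.479; half-tol=0.262, Σhalf²=0.781746
Nominal = -59.550. Worst-case = [-59.550 - 2.479, -59.550 + 2.502] = [-62.029, -57.048]. RSS = √0.781746 = 0.884.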